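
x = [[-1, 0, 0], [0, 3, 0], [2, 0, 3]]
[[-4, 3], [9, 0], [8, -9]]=x@[[4, -3], [3, 0], [0, -1]]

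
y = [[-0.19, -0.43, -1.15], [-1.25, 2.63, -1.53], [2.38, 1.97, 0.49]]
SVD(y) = [[-0.04, -0.25, 0.97], [0.8, -0.59, -0.12], [0.6, 0.77, 0.22]] @ diag([3.444325833657076, 3.046586658613421, 1.0020625145973643]) @ [[0.12, 0.96, -0.26],[0.86, 0.03, 0.51],[0.5, -0.28, -0.82]]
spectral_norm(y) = 3.44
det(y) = 10.52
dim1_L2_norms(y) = [1.24, 3.29, 3.13]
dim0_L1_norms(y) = [3.82, 5.03, 3.17]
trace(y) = 2.93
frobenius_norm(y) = 4.71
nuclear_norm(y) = 7.49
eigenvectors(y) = [[(-0.17+0.43j), (-0.17-0.43j), (-0.34+0j)], [0.13+0.34j, (0.13-0.34j), (0.83+0j)], [0.81+0.00j, 0.81-0.00j, (0.44+0j)]]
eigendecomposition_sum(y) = [[-0.43+0.83j, 0.20+0.35j, (-0.71-0.02j)], [0.19+0.72j, 0.31+0.10j, (-0.44+0.37j)], [(1.62+0.17j), (0.45-0.56j), 0.42+1.18j]] + [[(-0.43-0.83j),(0.2-0.35j),(-0.71+0.02j)],[(0.19-0.72j),(0.31-0.1j),-0.44-0.37j],[(1.62-0.17j),0.45+0.56j,0.42-1.18j]] + [[(0.67-0j), -0.83+0.00j, 0.27-0.00j], [-1.62+0.00j, 2.01-0.00j, -0.66+0.00j], [(-0.87+0j), (1.07-0j), (-0.35+0j)]]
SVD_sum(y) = [[-0.02, -0.13, 0.04], [0.34, 2.64, -0.71], [0.26, 1.97, -0.53]] + [[-0.66, -0.02, -0.39], [-1.53, -0.05, -0.92], [2.01, 0.06, 1.2]] + [[0.48, -0.28, -0.79], [-0.06, 0.03, 0.10], [0.11, -0.06, -0.18]]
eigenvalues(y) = [(0.3+2.1j), (0.3-2.1j), (2.33+0j)]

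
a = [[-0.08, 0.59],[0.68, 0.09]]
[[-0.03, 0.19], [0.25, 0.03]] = a @ [[0.37, -0.00], [-0.00, 0.32]]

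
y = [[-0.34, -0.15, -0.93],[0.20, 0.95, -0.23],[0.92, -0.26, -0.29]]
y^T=[[-0.34, 0.2, 0.92], [-0.15, 0.95, -0.26], [-0.93, -0.23, -0.29]]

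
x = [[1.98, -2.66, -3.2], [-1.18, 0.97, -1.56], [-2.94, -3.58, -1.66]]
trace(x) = 1.29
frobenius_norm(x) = 7.09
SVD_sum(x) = [[-0.68, -2.8, -2.20], [-0.08, -0.32, -0.26], [-0.82, -3.34, -2.63]] + [[2.71, 0.02, -0.87],[-0.6, -0.01, 0.2],[-2.21, -0.02, 0.71]] + [[-0.04, 0.11, -0.13], [-0.5, 1.3, -1.5], [0.08, -0.22, 0.25]]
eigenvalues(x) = [-4.88, 3.81, 2.36]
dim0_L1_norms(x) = [6.1, 7.21, 6.42]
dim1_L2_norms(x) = [4.61, 2.18, 4.92]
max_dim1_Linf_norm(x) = 3.58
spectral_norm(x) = 5.66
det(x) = -43.88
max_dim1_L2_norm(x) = 4.92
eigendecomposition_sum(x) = [[-1.03, -1.55, -1.77], [-0.65, -0.98, -1.12], [-1.66, -2.51, -2.87]] + [[3.01,-0.94,-1.5], [-0.57,0.18,0.28], [-1.25,0.39,0.62]] + [[-0.0, -0.17, 0.07],[0.04, 1.78, -0.72],[-0.03, -1.46, 0.59]]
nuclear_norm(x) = 11.46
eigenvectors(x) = [[-0.5, -0.91, 0.07], [-0.32, 0.17, -0.77], [-0.81, 0.38, 0.63]]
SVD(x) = [[0.64, 0.76, 0.08], [0.07, -0.17, 0.98], [0.76, -0.62, -0.17]] @ diag([5.657948581692098, 3.7241962135203748, 2.082421765668254]) @ [[-0.19, -0.77, -0.61], [0.95, 0.01, -0.31], [-0.24, 0.64, -0.73]]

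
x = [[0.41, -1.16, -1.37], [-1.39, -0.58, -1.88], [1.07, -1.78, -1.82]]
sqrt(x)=[[0.37+0.08j, -0.21+0.52j, (-0.03+0.7j)], [-1.34+0.17j, 0.78+0.77j, (0.12+1.03j)], [(0.94-0.17j), (-0.55+0.7j), -0.09+1.06j]]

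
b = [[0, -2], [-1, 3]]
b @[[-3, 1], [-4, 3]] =[[8, -6], [-9, 8]]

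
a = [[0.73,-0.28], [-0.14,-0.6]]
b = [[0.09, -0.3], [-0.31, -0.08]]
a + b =[[0.82, -0.58], [-0.45, -0.68]]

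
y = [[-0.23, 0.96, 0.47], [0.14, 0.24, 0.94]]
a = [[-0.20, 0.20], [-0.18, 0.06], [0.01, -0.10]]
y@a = [[-0.12, -0.04], [-0.06, -0.05]]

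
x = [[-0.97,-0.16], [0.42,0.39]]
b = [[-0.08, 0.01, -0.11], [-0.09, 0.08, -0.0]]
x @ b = [[0.09, -0.02, 0.11], [-0.07, 0.04, -0.05]]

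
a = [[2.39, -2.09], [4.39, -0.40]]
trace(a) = 1.99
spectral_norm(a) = 5.20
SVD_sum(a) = [[2.77, -0.83], [4.14, -1.24]] + [[-0.38, -1.26], [0.25, 0.84]]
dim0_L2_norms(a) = [5.0, 2.13]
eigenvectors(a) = [[0.26+0.50j, 0.26-0.50j], [(0.82+0j), (0.82-0j)]]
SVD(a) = [[-0.56, -0.83], [-0.83, 0.56]] @ diag([5.1972461538047, 1.5814336586661608]) @ [[-0.96, 0.29], [0.29, 0.96]]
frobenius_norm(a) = 5.43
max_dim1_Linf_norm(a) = 4.39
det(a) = 8.22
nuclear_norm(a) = 6.78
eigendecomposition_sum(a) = [[1.20+1.09j,-1.04+0.39j], [2.19-0.81j,(-0.2+1.6j)]] + [[(1.2-1.09j), (-1.04-0.39j)], [2.19+0.81j, (-0.2-1.6j)]]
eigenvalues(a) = [(1+2.69j), (1-2.69j)]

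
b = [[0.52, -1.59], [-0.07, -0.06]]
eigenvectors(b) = [[1.0, 0.91],[-0.1, 0.42]]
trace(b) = 0.46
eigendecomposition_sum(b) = [[0.56,-1.21], [-0.05,0.12]] + [[-0.04, -0.38], [-0.02, -0.18]]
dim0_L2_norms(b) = [0.52, 1.59]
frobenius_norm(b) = 1.68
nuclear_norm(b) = 1.76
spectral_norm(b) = 1.67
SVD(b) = [[-1.0, -0.02], [-0.02, 1.0]] @ diag([1.6732444868575431, 0.08516388436911802]) @ [[-0.31, 0.95], [-0.95, -0.31]]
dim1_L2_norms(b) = [1.67, 0.09]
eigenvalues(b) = [0.67, -0.21]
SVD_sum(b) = [[0.52,-1.59], [0.01,-0.03]] + [[0.0,0.0], [-0.08,-0.03]]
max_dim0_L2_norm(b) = 1.59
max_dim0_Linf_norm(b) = 1.59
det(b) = -0.14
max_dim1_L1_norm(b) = 2.11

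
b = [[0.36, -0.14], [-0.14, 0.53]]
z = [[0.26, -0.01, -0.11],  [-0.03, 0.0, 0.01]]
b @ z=[[0.10, -0.0, -0.04], [-0.05, 0.00, 0.02]]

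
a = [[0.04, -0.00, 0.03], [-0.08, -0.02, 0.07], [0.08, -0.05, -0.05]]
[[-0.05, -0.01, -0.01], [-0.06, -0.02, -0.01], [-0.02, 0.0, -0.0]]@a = [[-0.0,0.0,-0.0], [-0.0,0.00,-0.0], [-0.00,0.0,-0.00]]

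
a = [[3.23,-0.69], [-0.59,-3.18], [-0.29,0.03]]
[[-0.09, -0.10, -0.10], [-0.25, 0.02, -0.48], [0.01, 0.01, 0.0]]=a @ [[-0.01,-0.03,-0.00], [0.08,0.00,0.15]]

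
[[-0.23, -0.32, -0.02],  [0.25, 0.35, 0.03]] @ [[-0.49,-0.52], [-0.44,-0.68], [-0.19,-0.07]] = [[0.26, 0.34], [-0.28, -0.37]]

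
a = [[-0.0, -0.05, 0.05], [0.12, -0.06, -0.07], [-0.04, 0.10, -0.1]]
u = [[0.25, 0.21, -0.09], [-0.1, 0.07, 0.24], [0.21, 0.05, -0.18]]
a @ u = [[0.02, -0.0, -0.02], [0.02, 0.02, -0.01], [-0.04, -0.01, 0.05]]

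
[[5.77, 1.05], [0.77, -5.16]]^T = [[5.77,  0.77], [1.05,  -5.16]]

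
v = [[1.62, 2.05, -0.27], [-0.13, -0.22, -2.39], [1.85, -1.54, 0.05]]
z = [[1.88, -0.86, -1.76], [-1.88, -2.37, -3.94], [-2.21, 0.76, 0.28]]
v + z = [[3.5, 1.19, -2.03], [-2.01, -2.59, -6.33], [-0.36, -0.78, 0.33]]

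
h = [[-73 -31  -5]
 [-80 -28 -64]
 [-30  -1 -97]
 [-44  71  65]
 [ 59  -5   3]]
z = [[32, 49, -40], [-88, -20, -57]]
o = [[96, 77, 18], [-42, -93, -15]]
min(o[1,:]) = -93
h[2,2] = -97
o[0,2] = 18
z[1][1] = -20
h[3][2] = 65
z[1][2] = -57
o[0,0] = 96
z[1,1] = -20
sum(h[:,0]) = -168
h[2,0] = -30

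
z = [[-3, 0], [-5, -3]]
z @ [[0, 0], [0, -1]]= [[0, 0], [0, 3]]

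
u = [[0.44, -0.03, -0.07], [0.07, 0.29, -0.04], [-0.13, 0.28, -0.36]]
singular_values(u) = [0.53, 0.45, 0.2]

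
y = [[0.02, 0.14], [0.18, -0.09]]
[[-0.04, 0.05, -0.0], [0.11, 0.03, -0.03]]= y@ [[0.41, 0.3, -0.18],[-0.37, 0.29, -0.01]]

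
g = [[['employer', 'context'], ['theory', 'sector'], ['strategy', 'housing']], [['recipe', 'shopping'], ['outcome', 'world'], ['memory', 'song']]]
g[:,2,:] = [['strategy', 'housing'], ['memory', 'song']]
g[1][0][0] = 'recipe'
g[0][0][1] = 'context'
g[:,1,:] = [['theory', 'sector'], ['outcome', 'world']]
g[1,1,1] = 'world'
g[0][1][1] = 'sector'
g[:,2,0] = ['strategy', 'memory']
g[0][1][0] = 'theory'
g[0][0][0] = 'employer'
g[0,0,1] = 'context'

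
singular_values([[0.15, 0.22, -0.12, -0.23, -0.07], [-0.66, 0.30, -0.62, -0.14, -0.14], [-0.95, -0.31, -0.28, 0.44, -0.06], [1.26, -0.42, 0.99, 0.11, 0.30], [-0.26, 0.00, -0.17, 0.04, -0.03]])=[2.13, 0.87, 0.05, 0.04, 0.0]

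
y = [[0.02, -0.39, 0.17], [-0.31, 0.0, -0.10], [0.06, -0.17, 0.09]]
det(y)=0.000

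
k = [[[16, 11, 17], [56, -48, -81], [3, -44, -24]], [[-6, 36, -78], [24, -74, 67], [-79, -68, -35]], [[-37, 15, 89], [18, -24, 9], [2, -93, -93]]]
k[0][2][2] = -24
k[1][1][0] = 24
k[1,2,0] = -79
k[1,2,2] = -35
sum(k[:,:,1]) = -289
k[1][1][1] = -74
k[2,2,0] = 2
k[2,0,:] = [-37, 15, 89]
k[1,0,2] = -78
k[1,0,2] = -78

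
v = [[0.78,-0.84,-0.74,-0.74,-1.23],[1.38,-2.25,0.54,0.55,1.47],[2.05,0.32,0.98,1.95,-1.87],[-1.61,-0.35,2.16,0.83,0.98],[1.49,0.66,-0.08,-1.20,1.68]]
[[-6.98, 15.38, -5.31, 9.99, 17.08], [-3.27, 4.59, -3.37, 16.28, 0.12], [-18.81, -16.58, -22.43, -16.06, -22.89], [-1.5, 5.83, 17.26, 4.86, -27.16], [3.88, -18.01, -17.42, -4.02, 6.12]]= v @ [[-3.25,-6.07,-10.04,-2.17,0.43], [1.73,-10.85,-4.15,-9.8,-4.23], [-5.60,1.69,-0.85,1.25,-10.04], [1.18,-6.81,0.89,-5.32,-6.94], [5.09,-5.86,0.76,-0.36,-0.51]]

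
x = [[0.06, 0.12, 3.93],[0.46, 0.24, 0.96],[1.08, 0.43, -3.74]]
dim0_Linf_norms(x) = [1.08, 0.43, 3.93]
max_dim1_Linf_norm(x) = 3.93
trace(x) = -3.44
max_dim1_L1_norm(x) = 5.25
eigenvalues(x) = [-4.68, 1.24, -0.0]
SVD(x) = [[0.7, -0.51, -0.5], [0.16, -0.57, 0.81], [-0.69, -0.65, -0.32]] @ diag([5.547043543534553, 1.1058502369772523, 0.0017831177723756212]) @ [[-0.11,  -0.03,  0.99], [-0.9,  -0.43,  -0.12], [0.43,  -0.9,  0.02]]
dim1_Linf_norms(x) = [3.93, 0.96, 3.74]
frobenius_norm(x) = 5.66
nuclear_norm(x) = 6.65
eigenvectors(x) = [[0.63, -0.79, 0.43], [0.09, -0.57, -0.90], [-0.77, -0.22, 0.02]]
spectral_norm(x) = 5.55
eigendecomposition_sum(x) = [[-0.71, -0.27, 3.25],[-0.10, -0.04, 0.46],[0.86, 0.32, -3.93]] + [[0.77, 0.39, 0.68], [0.56, 0.28, 0.5], [0.22, 0.11, 0.19]] + [[-0.00,0.0,-0.0], [0.00,-0.00,0.0], [-0.00,0.00,-0.0]]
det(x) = 0.01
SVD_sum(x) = [[-0.44, -0.12, 3.86], [-0.10, -0.03, 0.89], [0.44, 0.12, -3.82]] + [[0.5, 0.24, 0.07], [0.56, 0.27, 0.07], [0.64, 0.31, 0.08]] + [[-0.00, 0.0, -0.0], [0.0, -0.00, 0.00], [-0.0, 0.0, -0.00]]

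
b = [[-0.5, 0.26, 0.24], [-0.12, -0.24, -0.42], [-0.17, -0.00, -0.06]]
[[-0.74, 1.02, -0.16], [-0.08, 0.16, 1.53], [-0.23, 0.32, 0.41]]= b@[[1.00, -1.79, -1.31], [-1.78, 0.77, -0.25], [0.92, -0.31, -3.13]]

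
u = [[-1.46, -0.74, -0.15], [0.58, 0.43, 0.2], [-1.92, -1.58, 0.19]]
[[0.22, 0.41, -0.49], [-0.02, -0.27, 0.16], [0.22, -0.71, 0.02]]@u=[[0.86, 0.79, -0.04],[-0.43, -0.35, -0.02],[-0.77, -0.50, -0.17]]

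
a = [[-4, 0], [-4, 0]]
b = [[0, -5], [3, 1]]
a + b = [[-4, -5], [-1, 1]]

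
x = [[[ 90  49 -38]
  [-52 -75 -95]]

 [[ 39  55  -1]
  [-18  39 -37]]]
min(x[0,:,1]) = -75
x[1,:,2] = [-1, -37]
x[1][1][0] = -18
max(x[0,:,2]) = -38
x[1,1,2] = -37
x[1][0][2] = -1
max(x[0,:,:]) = 90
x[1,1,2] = -37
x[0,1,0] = -52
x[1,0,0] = 39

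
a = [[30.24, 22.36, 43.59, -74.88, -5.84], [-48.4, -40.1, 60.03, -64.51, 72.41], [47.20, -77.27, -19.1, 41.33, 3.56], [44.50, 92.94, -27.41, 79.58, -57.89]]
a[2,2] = -19.1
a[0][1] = 22.36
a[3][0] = 44.5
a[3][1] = 92.94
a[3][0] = 44.5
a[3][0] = 44.5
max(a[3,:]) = 92.94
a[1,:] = [-48.4, -40.1, 60.03, -64.51, 72.41]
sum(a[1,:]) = -20.570000000000007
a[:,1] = [22.36, -40.1, -77.27, 92.94]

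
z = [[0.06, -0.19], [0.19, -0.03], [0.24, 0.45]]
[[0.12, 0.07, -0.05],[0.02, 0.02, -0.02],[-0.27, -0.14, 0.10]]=z @ [[0.02, 0.07, -0.05], [-0.60, -0.34, 0.24]]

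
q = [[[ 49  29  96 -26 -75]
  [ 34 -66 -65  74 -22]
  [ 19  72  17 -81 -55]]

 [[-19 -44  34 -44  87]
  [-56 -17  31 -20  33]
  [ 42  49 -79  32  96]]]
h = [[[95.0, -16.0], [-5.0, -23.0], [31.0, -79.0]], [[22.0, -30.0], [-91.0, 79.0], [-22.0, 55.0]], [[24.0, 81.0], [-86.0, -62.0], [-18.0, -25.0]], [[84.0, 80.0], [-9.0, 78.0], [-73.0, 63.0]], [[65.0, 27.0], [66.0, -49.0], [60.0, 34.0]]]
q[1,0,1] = -44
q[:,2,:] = [[19, 72, 17, -81, -55], [42, 49, -79, 32, 96]]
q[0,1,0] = 34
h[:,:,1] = [[-16.0, -23.0, -79.0], [-30.0, 79.0, 55.0], [81.0, -62.0, -25.0], [80.0, 78.0, 63.0], [27.0, -49.0, 34.0]]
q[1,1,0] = -56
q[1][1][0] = -56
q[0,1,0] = 34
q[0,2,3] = -81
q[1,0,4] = 87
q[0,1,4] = -22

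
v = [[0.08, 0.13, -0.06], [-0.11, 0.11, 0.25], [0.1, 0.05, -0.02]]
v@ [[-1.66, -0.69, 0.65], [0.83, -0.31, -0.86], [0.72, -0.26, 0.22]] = [[-0.07, -0.08, -0.07],[0.45, -0.02, -0.11],[-0.14, -0.08, 0.02]]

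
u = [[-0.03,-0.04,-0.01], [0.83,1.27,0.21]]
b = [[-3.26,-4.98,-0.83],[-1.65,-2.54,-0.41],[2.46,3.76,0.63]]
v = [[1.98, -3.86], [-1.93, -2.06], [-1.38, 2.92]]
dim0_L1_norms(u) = [0.86, 1.31, 0.22]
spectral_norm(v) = 5.52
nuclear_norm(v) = 8.12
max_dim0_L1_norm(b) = 11.28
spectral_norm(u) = 1.53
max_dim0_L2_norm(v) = 5.26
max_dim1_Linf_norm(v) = 3.86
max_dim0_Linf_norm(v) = 3.86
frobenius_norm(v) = 6.10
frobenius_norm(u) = 1.53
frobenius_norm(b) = 8.13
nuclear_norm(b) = 8.14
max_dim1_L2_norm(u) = 1.53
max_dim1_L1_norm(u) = 2.31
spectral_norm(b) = 8.13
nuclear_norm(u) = 1.54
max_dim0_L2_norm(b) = 6.74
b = v @ u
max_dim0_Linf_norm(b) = 4.98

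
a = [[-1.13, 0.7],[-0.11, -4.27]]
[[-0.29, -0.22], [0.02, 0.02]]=a @ [[0.25, 0.19],[-0.01, -0.01]]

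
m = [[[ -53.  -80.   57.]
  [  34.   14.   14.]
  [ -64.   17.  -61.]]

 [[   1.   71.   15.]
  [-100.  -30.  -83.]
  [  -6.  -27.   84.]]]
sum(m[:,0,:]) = 11.0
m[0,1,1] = 14.0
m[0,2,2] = -61.0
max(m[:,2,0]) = -6.0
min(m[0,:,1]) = -80.0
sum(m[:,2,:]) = -57.0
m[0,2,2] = -61.0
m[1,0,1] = 71.0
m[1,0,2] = 15.0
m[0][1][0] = 34.0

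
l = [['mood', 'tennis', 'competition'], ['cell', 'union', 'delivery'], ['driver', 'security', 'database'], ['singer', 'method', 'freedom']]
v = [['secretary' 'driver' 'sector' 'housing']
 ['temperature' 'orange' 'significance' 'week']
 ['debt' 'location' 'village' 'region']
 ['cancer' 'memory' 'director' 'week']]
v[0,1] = 'driver'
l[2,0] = 'driver'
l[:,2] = ['competition', 'delivery', 'database', 'freedom']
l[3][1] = 'method'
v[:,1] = ['driver', 'orange', 'location', 'memory']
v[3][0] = 'cancer'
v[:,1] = ['driver', 'orange', 'location', 'memory']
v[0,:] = ['secretary', 'driver', 'sector', 'housing']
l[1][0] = 'cell'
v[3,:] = ['cancer', 'memory', 'director', 'week']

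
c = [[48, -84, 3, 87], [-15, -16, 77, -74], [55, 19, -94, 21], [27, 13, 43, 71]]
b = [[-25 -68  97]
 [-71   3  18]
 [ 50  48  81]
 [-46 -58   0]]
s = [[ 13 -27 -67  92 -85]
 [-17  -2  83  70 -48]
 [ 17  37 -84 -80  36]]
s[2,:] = [17, 37, -84, -80, 36]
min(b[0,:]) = -68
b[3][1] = -58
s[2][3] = -80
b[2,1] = 48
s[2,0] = 17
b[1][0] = -71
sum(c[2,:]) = 1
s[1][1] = -2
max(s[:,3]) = 92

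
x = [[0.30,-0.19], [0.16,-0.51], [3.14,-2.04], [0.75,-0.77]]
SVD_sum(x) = [[0.29,  -0.2], [0.35,  -0.24], [3.09,  -2.12], [0.87,  -0.6]] + [[0.01, 0.01], [-0.19, -0.27], [0.05, 0.08], [-0.12, -0.17]]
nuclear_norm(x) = 4.33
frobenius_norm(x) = 3.95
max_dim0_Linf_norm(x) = 3.14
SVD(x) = [[-0.09,0.03], [-0.11,-0.82], [-0.95,0.24], [-0.27,-0.52]] @ diag([3.927603290173758, 0.4029049453857278]) @ [[-0.82, 0.57], [0.57, 0.82]]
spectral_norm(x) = 3.93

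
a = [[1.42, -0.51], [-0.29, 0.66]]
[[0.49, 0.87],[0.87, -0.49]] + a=[[1.91, 0.36], [0.58, 0.17]]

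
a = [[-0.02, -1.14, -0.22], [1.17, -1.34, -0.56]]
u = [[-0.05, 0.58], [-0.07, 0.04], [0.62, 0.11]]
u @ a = [[0.68, -0.72, -0.31], [0.05, 0.03, -0.01], [0.12, -0.85, -0.2]]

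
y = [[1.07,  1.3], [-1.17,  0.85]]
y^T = [[1.07, -1.17],[1.30, 0.85]]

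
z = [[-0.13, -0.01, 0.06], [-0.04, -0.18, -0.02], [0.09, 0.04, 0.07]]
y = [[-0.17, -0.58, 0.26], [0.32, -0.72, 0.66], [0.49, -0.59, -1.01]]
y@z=[[0.07, 0.12, 0.02], [0.05, 0.15, 0.08], [-0.13, 0.06, -0.03]]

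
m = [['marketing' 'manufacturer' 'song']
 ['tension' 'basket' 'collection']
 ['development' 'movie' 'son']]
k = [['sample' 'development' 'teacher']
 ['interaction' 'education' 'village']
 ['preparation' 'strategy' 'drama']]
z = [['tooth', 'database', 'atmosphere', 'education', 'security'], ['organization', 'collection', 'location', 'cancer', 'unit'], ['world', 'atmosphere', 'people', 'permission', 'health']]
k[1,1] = 'education'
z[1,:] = ['organization', 'collection', 'location', 'cancer', 'unit']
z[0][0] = 'tooth'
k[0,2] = 'teacher'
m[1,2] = 'collection'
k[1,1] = 'education'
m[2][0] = 'development'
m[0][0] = 'marketing'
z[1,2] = 'location'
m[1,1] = 'basket'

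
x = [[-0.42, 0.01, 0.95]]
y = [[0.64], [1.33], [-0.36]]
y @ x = [[-0.27, 0.01, 0.61], [-0.56, 0.01, 1.26], [0.15, -0.0, -0.34]]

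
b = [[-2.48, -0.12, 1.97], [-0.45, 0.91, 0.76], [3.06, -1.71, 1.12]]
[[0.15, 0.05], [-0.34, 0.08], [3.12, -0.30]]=b@[[0.44, -0.04],  [-0.65, 0.09],  [0.59, -0.02]]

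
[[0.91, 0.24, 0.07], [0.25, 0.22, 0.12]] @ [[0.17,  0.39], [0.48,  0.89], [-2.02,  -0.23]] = [[0.13, 0.55], [-0.09, 0.27]]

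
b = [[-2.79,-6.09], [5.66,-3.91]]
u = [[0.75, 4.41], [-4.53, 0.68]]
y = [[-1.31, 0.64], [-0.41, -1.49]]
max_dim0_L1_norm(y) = 2.13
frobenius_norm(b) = 9.60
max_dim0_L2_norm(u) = 4.59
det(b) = 45.38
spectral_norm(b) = 7.36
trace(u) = 1.43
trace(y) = -2.80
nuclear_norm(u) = 9.05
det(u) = 20.49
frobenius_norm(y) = 2.12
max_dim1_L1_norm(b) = 9.57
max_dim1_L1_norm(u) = 5.21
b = u @ y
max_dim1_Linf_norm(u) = 4.53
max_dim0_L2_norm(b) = 7.24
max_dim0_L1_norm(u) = 5.28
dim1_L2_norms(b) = [6.7, 6.88]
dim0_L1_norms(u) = [5.28, 5.09]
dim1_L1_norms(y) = [1.95, 1.9]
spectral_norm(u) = 4.60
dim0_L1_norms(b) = [8.45, 10.0]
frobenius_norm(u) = 6.40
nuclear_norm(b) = 13.53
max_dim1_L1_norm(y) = 1.95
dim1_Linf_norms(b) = [6.09, 5.66]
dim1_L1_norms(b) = [8.88, 9.57]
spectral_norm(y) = 1.64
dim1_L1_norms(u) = [5.16, 5.21]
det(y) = 2.21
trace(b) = -6.70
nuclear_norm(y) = 2.99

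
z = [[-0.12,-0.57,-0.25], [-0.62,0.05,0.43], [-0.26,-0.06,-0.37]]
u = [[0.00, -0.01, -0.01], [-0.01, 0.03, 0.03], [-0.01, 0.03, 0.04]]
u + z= [[-0.12, -0.58, -0.26], [-0.63, 0.08, 0.46], [-0.27, -0.03, -0.33]]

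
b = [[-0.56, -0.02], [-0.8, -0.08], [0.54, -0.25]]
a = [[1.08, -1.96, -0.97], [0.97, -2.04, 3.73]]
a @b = [[0.44, 0.38],[3.10, -0.79]]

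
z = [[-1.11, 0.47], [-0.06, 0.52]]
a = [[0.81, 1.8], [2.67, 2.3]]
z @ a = [[0.36, -0.92], [1.34, 1.09]]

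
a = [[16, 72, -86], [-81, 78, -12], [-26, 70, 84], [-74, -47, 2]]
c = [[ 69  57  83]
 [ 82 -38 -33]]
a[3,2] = 2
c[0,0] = 69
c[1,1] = -38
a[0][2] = -86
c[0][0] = 69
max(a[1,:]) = 78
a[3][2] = 2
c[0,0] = 69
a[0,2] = -86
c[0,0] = 69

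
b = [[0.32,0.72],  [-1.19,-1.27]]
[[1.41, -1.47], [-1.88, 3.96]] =b @ [[-0.97,-2.19], [2.39,-1.07]]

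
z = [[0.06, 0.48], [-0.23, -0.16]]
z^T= [[0.06, -0.23], [0.48, -0.16]]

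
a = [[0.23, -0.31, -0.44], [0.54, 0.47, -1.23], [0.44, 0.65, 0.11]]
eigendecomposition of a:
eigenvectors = [[0.82+0.00j, (-0.2-0.31j), (-0.2+0.31j)],[(-0.49+0j), -0.75+0.00j, -0.75-0.00j],[(0.28+0j), (-0.21+0.51j), -0.21-0.51j]]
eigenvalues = [(0.27+0j), (0.27+1.06j), (0.27-1.06j)]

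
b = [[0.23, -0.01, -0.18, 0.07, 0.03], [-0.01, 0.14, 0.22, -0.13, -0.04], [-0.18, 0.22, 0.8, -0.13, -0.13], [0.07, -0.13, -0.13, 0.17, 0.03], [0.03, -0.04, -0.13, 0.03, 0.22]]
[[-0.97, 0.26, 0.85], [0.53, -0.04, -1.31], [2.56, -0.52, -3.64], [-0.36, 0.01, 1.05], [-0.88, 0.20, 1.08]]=b @ [[-1.17,0.31,1.01], [-3.17,1.60,-4.10], [3.23,-0.85,-2.80], [-1.2,0.42,0.09], [-2.34,0.59,2.34]]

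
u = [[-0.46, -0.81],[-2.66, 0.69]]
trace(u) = 0.23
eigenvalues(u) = [-1.46, 1.69]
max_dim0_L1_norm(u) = 3.12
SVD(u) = [[-0.1, -1.00], [-1.0, 0.1]] @ diag([2.7599204598593965, 0.8956779863597719]) @ [[0.98,  -0.22], [0.22,  0.98]]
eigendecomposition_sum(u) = [[-1.0, -0.38], [-1.23, -0.46]] + [[0.54, -0.43], [-1.43, 1.15]]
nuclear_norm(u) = 3.66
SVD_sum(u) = [[-0.26, 0.06], [-2.68, 0.6]] + [[-0.2, -0.87],[0.02, 0.09]]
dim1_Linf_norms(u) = [0.81, 2.66]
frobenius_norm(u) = 2.90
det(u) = -2.47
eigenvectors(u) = [[-0.63, 0.35], [-0.78, -0.94]]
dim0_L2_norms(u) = [2.7, 1.06]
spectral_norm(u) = 2.76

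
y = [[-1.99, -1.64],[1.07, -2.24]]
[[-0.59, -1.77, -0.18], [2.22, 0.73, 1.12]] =y@ [[0.80,0.83,0.36],[-0.61,0.07,-0.33]]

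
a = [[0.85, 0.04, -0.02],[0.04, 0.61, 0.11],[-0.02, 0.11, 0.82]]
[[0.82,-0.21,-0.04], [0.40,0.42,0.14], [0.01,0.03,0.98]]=a @ [[0.94, -0.28, -0.02], [0.61, 0.71, 0.01], [-0.05, -0.06, 1.19]]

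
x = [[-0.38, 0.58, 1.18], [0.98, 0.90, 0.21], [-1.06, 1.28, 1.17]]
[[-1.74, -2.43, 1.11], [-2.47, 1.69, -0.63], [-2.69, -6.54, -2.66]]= x @ [[-0.59, 3.73, 1.88], [-1.94, -2.24, -3.51], [-0.71, 0.24, 3.27]]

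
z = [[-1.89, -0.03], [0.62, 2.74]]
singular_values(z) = [2.87, 1.8]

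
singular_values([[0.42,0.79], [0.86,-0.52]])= [1.01, 0.89]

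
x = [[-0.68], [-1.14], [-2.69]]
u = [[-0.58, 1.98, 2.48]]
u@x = [[-8.53]]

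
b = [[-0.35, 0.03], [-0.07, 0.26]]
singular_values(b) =[0.37, 0.24]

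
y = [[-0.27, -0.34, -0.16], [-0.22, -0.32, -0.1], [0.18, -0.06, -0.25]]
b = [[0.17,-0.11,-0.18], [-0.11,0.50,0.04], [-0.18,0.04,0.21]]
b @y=[[-0.05, -0.01, 0.03], [-0.07, -0.12, -0.04], [0.08, 0.04, -0.03]]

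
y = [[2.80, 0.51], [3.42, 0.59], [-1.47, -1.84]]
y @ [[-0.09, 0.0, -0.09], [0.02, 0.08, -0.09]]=[[-0.24, 0.04, -0.3], [-0.30, 0.05, -0.36], [0.10, -0.15, 0.3]]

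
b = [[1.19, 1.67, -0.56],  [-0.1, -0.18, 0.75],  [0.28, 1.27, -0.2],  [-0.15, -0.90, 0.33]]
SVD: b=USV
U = [[-0.79,-0.01,0.61],[0.16,-0.95,0.16],[-0.48,-0.32,-0.57],[0.35,-0.04,0.53]]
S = [2.66, 0.69, 0.52]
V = [[-0.43,-0.85,0.29], [-0.01,-0.32,-0.95], [0.9,-0.41,0.13]]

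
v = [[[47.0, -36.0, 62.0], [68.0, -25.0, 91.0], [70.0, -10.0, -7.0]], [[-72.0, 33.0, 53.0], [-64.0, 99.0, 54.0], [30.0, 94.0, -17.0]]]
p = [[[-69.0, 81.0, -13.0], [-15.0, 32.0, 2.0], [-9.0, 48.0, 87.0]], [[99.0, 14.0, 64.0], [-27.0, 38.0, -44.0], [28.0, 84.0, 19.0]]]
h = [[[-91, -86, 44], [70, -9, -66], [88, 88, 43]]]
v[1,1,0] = -64.0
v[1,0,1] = 33.0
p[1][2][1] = 84.0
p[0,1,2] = 2.0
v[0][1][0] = 68.0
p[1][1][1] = 38.0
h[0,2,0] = 88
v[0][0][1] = -36.0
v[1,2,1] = 94.0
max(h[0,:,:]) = 88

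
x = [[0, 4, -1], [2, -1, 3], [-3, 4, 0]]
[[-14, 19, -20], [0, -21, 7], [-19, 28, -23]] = x @ [[1, -4, 1], [-4, 4, -5], [-2, -3, 0]]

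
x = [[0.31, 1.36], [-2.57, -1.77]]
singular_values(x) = [3.3, 0.89]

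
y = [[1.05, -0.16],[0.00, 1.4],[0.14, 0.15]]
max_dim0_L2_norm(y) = 1.42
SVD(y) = [[0.23, 0.96], [-0.97, 0.21], [-0.09, 0.15]] @ diag([1.4254306756673802, 1.0480207005906115]) @ [[0.16, -0.99], [0.99, 0.16]]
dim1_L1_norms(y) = [1.21, 1.4, 0.29]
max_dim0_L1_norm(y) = 1.71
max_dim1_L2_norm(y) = 1.4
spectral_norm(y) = 1.43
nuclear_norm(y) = 2.47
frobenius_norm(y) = 1.77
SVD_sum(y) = [[0.05, -0.32], [-0.22, 1.36], [-0.02, 0.12]] + [[1.00, 0.16], [0.22, 0.04], [0.16, 0.03]]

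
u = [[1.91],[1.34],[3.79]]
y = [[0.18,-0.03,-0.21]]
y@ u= [[-0.49]]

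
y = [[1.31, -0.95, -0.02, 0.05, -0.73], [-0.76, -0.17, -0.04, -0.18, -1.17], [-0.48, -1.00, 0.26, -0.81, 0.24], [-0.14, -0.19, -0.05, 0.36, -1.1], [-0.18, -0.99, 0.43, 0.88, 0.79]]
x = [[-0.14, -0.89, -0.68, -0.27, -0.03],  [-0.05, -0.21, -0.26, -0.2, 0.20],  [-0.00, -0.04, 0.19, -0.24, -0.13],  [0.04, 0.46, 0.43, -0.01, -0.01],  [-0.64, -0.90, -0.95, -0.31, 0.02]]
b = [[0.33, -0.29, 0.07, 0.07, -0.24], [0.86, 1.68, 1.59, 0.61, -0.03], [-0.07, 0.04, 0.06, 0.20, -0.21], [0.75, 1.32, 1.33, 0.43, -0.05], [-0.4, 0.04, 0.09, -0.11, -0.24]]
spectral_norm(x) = 1.99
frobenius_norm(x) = 2.07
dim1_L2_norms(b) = [0.51, 2.54, 0.31, 2.06, 0.49]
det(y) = -0.02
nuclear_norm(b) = 4.52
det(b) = -0.00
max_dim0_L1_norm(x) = 2.51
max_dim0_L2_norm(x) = 1.36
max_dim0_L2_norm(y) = 1.95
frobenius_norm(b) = 3.36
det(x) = -0.00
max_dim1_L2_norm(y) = 1.78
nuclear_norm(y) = 6.58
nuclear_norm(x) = 2.96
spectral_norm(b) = 3.28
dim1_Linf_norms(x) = [0.89, 0.26, 0.24, 0.46, 0.95]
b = y @ x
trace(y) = 2.55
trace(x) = -0.15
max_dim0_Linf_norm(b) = 1.68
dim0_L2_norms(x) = [0.66, 1.36, 1.29, 0.52, 0.24]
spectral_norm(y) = 1.98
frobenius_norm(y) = 3.34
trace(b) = 2.26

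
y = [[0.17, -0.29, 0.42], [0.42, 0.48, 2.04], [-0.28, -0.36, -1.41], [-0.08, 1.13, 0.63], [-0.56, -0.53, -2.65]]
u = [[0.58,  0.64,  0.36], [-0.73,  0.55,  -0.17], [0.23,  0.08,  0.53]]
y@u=[[0.41,-0.02,0.33], [0.36,0.7,1.15], [-0.22,-0.49,-0.79], [-0.73,0.62,0.11], [-0.55,-0.86,-1.52]]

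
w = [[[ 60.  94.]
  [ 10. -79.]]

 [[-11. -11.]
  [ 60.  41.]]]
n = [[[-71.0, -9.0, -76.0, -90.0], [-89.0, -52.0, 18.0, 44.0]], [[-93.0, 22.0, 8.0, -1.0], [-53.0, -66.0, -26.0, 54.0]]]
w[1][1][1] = 41.0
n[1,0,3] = -1.0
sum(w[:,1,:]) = 32.0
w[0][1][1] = -79.0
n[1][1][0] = -53.0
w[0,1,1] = -79.0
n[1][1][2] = -26.0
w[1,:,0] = [-11.0, 60.0]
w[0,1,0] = 10.0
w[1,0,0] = -11.0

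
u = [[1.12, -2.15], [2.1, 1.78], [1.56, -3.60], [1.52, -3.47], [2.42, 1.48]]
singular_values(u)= [6.06, 3.81]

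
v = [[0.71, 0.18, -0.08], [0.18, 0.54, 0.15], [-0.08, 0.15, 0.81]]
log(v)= [[-0.40, 0.32, -0.14], [0.32, -0.70, 0.26], [-0.14, 0.26, -0.25]]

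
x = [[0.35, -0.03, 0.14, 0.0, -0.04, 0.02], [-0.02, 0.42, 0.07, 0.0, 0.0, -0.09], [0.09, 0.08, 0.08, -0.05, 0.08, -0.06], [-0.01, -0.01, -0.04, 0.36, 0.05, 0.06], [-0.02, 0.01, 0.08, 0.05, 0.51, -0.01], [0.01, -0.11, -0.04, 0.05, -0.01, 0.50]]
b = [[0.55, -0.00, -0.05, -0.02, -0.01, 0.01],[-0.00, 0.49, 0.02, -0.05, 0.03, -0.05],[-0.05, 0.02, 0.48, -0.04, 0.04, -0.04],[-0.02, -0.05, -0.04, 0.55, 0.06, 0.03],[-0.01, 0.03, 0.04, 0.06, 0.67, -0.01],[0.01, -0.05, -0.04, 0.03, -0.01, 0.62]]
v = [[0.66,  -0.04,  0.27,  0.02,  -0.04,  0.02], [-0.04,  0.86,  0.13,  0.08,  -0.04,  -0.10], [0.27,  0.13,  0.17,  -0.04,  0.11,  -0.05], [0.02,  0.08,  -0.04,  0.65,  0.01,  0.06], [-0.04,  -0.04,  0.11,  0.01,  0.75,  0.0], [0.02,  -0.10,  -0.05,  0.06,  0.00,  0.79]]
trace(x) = 2.22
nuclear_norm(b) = 3.36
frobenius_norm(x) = 1.02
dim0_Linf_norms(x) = [0.35, 0.42, 0.14, 0.36, 0.51, 0.5]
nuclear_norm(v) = 3.88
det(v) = 0.00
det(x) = 0.00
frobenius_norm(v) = 1.75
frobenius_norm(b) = 1.40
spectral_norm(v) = 0.96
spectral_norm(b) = 0.70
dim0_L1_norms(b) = [0.64, 0.64, 0.67, 0.75, 0.82, 0.76]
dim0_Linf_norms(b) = [0.55, 0.49, 0.48, 0.55, 0.67, 0.62]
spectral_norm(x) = 0.60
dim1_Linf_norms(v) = [0.66, 0.86, 0.27, 0.65, 0.75, 0.79]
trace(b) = 3.36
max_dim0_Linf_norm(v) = 0.86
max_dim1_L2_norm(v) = 0.88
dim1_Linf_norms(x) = [0.35, 0.42, 0.09, 0.36, 0.51, 0.5]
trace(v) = 3.88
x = b @ v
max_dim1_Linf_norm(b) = 0.67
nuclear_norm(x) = 2.22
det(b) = 0.03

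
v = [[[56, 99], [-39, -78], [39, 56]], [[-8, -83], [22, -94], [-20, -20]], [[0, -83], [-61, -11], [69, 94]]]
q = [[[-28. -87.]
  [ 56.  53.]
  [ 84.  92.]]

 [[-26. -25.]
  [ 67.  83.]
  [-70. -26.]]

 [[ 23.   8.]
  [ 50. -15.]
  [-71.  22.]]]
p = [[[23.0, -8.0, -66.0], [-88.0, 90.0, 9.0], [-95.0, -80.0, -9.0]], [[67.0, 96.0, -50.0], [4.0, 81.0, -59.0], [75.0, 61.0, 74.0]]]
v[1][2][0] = -20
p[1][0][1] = 96.0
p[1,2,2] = 74.0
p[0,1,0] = -88.0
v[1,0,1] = -83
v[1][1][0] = 22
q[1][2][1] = -26.0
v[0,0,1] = 99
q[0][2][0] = 84.0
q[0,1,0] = 56.0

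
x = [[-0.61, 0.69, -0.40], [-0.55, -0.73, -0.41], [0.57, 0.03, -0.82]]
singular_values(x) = [1.01, 1.0, 1.0]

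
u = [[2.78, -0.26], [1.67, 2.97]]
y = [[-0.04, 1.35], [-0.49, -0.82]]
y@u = [[2.14,  4.02], [-2.73,  -2.31]]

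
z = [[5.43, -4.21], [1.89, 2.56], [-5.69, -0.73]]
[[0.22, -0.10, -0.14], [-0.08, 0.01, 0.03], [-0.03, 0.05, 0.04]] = z@[[0.01, -0.01, -0.01], [-0.04, 0.01, 0.02]]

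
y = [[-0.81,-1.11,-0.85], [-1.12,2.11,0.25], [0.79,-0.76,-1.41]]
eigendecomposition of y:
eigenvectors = [[0.26+0.00j, 0.73+0.00j, 0.73-0.00j], [-0.93+0.00j, 0.22+0.09j, 0.22-0.09j], [0.24+0.00j, 0.07-0.64j, 0.07+0.64j]]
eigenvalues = [(2.36+0j), (-1.23+0.61j), (-1.23-0.61j)]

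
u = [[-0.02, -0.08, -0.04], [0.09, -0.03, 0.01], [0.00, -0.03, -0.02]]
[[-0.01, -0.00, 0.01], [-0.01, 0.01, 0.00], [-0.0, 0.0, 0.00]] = u@[[-0.09, 0.09, 0.01], [0.11, 0.04, -0.02], [-0.04, -0.09, -0.13]]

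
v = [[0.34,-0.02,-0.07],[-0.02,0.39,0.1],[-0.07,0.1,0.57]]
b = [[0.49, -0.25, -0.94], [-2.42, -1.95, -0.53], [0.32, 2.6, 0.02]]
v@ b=[[0.19, -0.23, -0.31], [-0.92, -0.5, -0.19], [-0.09, 1.30, 0.02]]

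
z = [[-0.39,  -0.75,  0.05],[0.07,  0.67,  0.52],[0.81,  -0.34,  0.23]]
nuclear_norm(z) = 2.48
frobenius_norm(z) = 1.51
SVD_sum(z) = [[-0.23, -0.71, -0.23], [0.23, 0.71, 0.24], [-0.0, -0.00, -0.00]] + [[-0.07, 0.03, -0.02], [-0.06, 0.03, -0.01], [0.83, -0.32, 0.18]] + [[-0.09, -0.07, 0.30], [-0.09, -0.07, 0.30], [-0.02, -0.01, 0.05]]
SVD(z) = [[-0.70, -0.08, 0.70], [0.71, -0.08, 0.7], [-0.0, 0.99, 0.12]] @ diag([1.1065577901196286, 0.9126085716458416, 0.4567006153752148]) @ [[0.29, 0.91, 0.30], [0.91, -0.36, 0.20], [-0.29, -0.22, 0.93]]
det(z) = -0.46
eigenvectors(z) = [[-0.75+0.00j, 0.27+0.29j, (0.27-0.29j)],  [(-0.21+0j), (-0.06-0.6j), (-0.06+0.6j)],  [(0.62+0j), 0.70+0.00j, 0.70-0.00j]]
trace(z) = 0.51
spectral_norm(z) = 1.11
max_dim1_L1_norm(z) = 1.38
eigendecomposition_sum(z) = [[-0.45+0.00j, -0.22-0.00j, (0.16+0j)], [-0.12+0.00j, -0.06-0.00j, (0.04+0j)], [0.37-0.00j, 0.18+0.00j, (-0.13-0j)]] + [[0.03+0.14j,-0.27+0.05j,(-0.05+0.19j)], [0.10-0.20j,0.36+0.19j,0.24-0.18j], [(0.22+0.13j),-0.26+0.40j,(0.18+0.3j)]] + [[0.03-0.14j, -0.27-0.05j, -0.05-0.19j],[(0.1+0.2j), (0.36-0.19j), (0.24+0.18j)],[0.22-0.13j, (-0.26-0.4j), (0.18-0.3j)]]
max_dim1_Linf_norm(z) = 0.81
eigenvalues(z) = [(-0.64+0j), (0.57+0.63j), (0.57-0.63j)]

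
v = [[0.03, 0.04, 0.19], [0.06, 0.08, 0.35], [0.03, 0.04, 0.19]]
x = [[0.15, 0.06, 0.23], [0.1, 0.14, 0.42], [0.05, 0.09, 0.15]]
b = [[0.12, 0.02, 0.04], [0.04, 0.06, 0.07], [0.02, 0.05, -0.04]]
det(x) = -0.00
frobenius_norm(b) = 0.18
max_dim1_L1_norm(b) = 0.18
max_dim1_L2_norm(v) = 0.36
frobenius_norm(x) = 0.56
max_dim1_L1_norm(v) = 0.49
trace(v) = 0.30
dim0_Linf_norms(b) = [0.12, 0.06, 0.07]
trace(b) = 0.14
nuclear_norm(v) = 0.46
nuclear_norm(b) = 0.28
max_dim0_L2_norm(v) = 0.44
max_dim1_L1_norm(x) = 0.66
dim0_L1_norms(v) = [0.12, 0.16, 0.73]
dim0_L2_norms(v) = [0.07, 0.1, 0.44]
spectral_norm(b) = 0.15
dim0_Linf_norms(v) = [0.06, 0.08, 0.35]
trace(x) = 0.44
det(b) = -0.00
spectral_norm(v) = 0.46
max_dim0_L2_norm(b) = 0.13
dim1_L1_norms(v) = [0.26, 0.49, 0.26]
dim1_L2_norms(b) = [0.13, 0.1, 0.07]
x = b + v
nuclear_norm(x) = 0.68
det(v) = 0.00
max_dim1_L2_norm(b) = 0.13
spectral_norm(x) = 0.56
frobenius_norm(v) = 0.46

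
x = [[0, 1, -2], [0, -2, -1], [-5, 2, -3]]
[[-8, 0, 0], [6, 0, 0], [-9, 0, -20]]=x@[[-1, 0, 4], [-4, 0, 0], [2, 0, 0]]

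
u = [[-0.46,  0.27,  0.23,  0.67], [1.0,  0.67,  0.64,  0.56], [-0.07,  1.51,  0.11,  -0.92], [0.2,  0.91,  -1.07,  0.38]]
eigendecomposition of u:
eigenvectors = [[-0.60+0.00j, -0.60-0.00j, (0.07+0.09j), (0.07-0.09j)], [0.23j, 0.00-0.23j, 0.51+0.17j, (0.51-0.17j)], [(0.41-0.37j), (0.41+0.37j), (0.76+0j), 0.76-0.00j], [0.45-0.29j, 0.45+0.29j, -0.29+0.19j, (-0.29-0.19j)]]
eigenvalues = [(-1.12+0.37j), (-1.12-0.37j), (1.47+0.11j), (1.47-0.11j)]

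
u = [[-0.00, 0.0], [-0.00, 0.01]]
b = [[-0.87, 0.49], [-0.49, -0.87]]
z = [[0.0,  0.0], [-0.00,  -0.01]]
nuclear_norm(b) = 2.00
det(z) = 0.00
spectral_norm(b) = 1.00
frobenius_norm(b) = 1.41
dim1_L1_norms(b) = [1.36, 1.36]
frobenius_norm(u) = 0.01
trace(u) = 0.01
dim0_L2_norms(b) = [1.0, 1.0]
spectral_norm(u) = 0.01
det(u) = 0.00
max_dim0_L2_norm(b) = 1.0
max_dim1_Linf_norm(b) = 0.87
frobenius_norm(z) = 0.01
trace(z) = -0.01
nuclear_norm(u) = 0.01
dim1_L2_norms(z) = [0.0, 0.01]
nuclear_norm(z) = 0.01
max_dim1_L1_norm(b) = 1.36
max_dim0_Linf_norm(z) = 0.01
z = u @ b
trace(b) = -1.74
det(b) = 1.00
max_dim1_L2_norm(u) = 0.01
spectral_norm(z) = 0.01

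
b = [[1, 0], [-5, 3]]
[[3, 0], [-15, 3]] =b @ [[3, 0], [0, 1]]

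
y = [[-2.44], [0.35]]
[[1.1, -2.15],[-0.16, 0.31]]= y@ [[-0.45, 0.88]]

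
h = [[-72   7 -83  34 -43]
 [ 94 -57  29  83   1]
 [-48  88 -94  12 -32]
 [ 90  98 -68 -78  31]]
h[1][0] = 94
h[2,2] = -94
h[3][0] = 90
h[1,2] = 29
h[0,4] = -43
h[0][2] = -83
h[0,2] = -83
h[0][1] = 7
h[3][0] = 90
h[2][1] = 88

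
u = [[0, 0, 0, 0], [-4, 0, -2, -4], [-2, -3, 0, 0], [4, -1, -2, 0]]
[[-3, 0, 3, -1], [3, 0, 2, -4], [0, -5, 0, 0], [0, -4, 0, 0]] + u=[[-3, 0, 3, -1], [-1, 0, 0, -8], [-2, -8, 0, 0], [4, -5, -2, 0]]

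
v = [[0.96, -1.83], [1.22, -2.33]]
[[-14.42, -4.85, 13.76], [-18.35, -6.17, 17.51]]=v @ [[-5.07,0.88,1.75], [5.22,3.11,-6.60]]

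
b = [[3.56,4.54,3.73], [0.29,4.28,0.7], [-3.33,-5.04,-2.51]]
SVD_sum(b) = [[3.1,5.26,2.92], [1.72,2.92,1.62], [-2.99,-5.07,-2.82]] + [[0.69, -0.71, 0.54], [-1.33, 1.36, -1.05], [-0.05, 0.05, -0.04]] + [[-0.22, -0.01, 0.26], [-0.11, -0.01, 0.12], [-0.29, -0.02, 0.35]]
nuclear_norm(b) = 13.17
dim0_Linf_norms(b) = [3.56, 5.04, 3.73]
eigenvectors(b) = [[0.59+0.37j,0.59-0.37j,(0.41+0j)],[0.09+0.02j,(0.09-0.02j),(0.58+0j)],[(-0.72+0j),-0.72-0.00j,-0.70+0.00j]]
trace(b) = 5.33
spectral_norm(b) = 10.13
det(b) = 14.75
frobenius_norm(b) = 10.43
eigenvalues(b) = [(0.84+1.83j), (0.84-1.83j), (3.64+0j)]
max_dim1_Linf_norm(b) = 5.04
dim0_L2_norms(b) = [4.88, 8.02, 4.55]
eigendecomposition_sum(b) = [[(1.84+0.3j),(0.78-1.27j),(1.73-0.88j)],[0.23-0.05j,0.03-0.19j,(0.16-0.19j)],[-1.77+0.75j,(0.01+1.53j),(-1.03+1.72j)]] + [[(1.84-0.3j), (0.78+1.27j), 1.73+0.88j], [0.23+0.05j, 0.03+0.19j, 0.16+0.19j], [-1.77-0.75j, (0.01-1.53j), (-1.03-1.72j)]] + [[-0.13+0.00j, (2.98+0j), (0.26+0j)], [-0.18+0.00j, (4.22+0j), 0.37+0.00j], [0.21-0.00j, (-5.06-0j), -0.45-0.00j]]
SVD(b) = [[-0.67, 0.46, 0.58], [-0.37, -0.89, 0.27], [0.64, -0.03, 0.76]] @ diag([10.126166194590077, 2.446989645776033, 0.5951469339633778]) @ [[-0.46, -0.78, -0.43], [0.61, -0.63, 0.48], [-0.65, -0.04, 0.76]]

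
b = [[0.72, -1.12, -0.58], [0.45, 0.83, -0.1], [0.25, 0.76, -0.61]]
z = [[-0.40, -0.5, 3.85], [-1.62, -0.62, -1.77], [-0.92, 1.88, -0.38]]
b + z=[[0.32, -1.62, 3.27], [-1.17, 0.21, -1.87], [-0.67, 2.64, -0.99]]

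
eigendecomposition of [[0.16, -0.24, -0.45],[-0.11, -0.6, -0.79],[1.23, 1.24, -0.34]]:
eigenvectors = [[(0.72+0j), -0.03-0.27j, (-0.03+0.27j)], [-0.57+0.00j, 0.09-0.52j, (0.09+0.52j)], [0.40+0.00j, (-0.81+0j), -0.81-0.00j]]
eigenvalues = [(0.1+0j), (-0.44+1.21j), (-0.44-1.21j)]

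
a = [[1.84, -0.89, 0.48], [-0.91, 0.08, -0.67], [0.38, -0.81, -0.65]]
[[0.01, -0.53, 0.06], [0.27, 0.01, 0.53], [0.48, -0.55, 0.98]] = a @ [[-0.18, -0.64, -0.29], [-0.50, -0.28, -0.94], [-0.22, 0.82, -0.51]]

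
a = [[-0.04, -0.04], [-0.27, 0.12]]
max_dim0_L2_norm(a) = 0.27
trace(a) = 0.08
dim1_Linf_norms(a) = [0.04, 0.27]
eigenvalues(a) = [-0.09, 0.17]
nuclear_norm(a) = 0.35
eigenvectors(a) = [[-0.62, 0.19], [-0.79, -0.98]]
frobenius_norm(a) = 0.30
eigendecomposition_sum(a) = [[-0.07, -0.01], [-0.09, -0.02]] + [[0.03, -0.03], [-0.18, 0.14]]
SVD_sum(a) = [[-0.02, 0.01],  [-0.27, 0.12]] + [[-0.02, -0.05],[0.00, 0.00]]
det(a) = -0.02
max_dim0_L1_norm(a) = 0.31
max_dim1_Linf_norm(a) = 0.27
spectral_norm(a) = 0.30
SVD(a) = [[-0.07,-1.00], [-1.0,0.07]] @ diag([0.2961855920439833, 0.05266967880626487]) @ [[0.92, -0.39], [0.39, 0.92]]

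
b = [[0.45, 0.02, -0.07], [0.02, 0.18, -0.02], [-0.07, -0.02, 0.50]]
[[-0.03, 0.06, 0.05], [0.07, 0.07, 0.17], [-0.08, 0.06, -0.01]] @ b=[[-0.02, 0.01, 0.03], [0.02, 0.01, 0.08], [-0.03, 0.01, -0.00]]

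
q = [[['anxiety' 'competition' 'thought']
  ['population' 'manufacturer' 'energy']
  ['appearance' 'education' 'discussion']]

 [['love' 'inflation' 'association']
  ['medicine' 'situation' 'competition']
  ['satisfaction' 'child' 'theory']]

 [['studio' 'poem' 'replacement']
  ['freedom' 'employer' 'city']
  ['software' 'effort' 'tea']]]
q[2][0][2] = 'replacement'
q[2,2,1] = 'effort'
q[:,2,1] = ['education', 'child', 'effort']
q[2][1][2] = 'city'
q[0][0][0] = 'anxiety'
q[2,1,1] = 'employer'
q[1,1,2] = 'competition'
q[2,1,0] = 'freedom'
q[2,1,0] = 'freedom'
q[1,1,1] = 'situation'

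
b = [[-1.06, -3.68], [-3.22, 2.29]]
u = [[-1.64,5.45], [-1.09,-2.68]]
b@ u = [[5.75, 4.09],  [2.78, -23.69]]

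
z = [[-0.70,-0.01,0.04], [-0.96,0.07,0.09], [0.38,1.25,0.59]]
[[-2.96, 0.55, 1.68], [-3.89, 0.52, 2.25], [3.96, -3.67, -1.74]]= z@[[4.04, -0.69, -2.38], [3.16, -3.14, -0.79], [-2.58, 0.87, 0.25]]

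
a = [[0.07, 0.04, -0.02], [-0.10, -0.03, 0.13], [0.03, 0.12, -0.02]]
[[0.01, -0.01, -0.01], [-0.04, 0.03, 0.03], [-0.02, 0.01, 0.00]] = a@[[0.28, -0.22, -0.11], [-0.22, 0.18, 0.08], [-0.11, 0.08, 0.2]]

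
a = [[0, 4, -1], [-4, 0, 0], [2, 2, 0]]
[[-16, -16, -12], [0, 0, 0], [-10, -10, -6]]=a @[[0, 0, 0], [-5, -5, -3], [-4, -4, 0]]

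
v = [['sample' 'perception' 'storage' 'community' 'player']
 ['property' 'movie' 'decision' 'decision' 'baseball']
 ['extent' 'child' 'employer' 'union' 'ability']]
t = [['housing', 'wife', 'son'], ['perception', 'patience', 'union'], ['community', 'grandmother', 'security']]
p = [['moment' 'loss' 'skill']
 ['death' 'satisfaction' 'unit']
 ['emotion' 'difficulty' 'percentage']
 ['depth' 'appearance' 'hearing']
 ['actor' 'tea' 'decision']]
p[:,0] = ['moment', 'death', 'emotion', 'depth', 'actor']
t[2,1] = 'grandmother'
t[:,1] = ['wife', 'patience', 'grandmother']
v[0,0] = 'sample'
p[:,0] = ['moment', 'death', 'emotion', 'depth', 'actor']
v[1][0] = 'property'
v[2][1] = 'child'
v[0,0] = 'sample'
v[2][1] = 'child'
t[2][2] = 'security'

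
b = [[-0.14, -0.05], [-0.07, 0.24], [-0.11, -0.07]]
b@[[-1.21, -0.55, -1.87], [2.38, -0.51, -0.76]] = [[0.05, 0.10, 0.30],[0.66, -0.08, -0.05],[-0.03, 0.1, 0.26]]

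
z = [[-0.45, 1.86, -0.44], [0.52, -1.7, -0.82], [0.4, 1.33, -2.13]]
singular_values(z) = [3.07, 2.17, 0.19]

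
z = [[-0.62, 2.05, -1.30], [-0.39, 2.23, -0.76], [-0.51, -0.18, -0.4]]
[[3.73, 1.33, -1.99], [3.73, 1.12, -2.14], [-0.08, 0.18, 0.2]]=z@[[0.05, -0.13, -0.14], [1.50, 0.33, -0.95], [-0.53, -0.44, 0.10]]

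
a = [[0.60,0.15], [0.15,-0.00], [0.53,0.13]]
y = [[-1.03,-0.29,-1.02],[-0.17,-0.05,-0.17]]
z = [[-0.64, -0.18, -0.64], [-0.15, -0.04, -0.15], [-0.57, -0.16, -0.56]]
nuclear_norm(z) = 1.26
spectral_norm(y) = 1.50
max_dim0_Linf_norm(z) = 0.64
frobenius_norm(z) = 1.25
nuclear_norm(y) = 1.50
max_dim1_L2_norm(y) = 1.48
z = a @ y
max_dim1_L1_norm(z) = 1.46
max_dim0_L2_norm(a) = 0.81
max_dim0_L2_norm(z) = 0.87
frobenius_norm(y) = 1.50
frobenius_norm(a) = 0.84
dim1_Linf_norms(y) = [1.03, 0.17]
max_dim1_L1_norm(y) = 2.34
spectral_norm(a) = 0.84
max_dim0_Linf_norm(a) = 0.6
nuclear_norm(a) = 0.87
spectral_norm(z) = 1.25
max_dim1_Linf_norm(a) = 0.6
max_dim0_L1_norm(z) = 1.36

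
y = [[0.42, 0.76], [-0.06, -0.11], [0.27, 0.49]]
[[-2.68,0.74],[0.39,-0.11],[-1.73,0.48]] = y @[[1.90, -3.16],[-4.57, 2.72]]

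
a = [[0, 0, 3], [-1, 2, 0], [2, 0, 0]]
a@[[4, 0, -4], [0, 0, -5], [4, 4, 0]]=[[12, 12, 0], [-4, 0, -6], [8, 0, -8]]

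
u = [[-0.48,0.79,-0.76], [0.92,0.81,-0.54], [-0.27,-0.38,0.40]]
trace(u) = 0.73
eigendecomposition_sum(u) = [[0.29, 0.52, -0.43], [0.52, 0.93, -0.77], [-0.24, -0.42, 0.35]] + [[-0.77, 0.28, -0.33], [0.39, -0.14, 0.17], [-0.04, 0.02, -0.02]] + [[-0.0, -0.0, -0.01], [0.01, 0.02, 0.06], [0.01, 0.03, 0.07]]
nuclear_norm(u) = 2.69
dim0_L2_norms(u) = [1.07, 1.19, 1.01]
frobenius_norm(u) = 1.90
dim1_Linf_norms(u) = [0.79, 0.92, 0.4]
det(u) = -0.13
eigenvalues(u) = [1.57, -0.93, 0.09]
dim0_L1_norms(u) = [1.67, 1.98, 1.7]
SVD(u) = [[0.54, -0.83, 0.16],[0.75, 0.56, 0.34],[-0.37, -0.06, 0.92]] @ diag([1.6165598384121036, 0.9916363369851615, 0.08301604666379646]) @ [[0.33, 0.73, -0.60], [0.94, -0.18, 0.3], [-0.12, 0.66, 0.74]]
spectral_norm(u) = 1.62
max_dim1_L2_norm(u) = 1.34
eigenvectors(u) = [[-0.45, -0.89, -0.08], [-0.81, 0.46, 0.66], [0.37, -0.05, 0.75]]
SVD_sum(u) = [[0.29, 0.64, -0.52], [0.40, 0.89, -0.73], [-0.2, -0.44, 0.36]] + [[-0.77, 0.15, -0.25], [0.52, -0.1, 0.17], [-0.06, 0.01, -0.02]] + [[-0.0, 0.01, 0.01], [-0.00, 0.02, 0.02], [-0.01, 0.05, 0.06]]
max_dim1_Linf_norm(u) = 0.92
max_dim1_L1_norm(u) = 2.27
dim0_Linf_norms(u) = [0.92, 0.81, 0.76]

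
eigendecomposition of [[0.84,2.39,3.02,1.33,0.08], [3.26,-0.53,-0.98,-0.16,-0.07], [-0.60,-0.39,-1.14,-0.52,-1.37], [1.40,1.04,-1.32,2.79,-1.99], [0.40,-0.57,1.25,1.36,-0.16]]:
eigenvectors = [[-0.41+0.00j,  -0.58+0.00j,  0.16+0.00j,  -0.28-0.10j,  -0.28+0.10j], [(-0.33+0j),  (0.79+0j),  (0.17+0j),  (0.02+0.5j),  0.02-0.50j], [(0.22+0j),  0.10+0.00j,  0.29+0.00j,  (0.17-0.41j),  (0.17+0.41j)], [(-0.8+0j),  0.07+0.00j,  (-0.83+0j),  0.00-0.30j,  0.3j], [(-0.2+0j),  (0.15+0j),  (-0.42+0j),  -0.61+0.00j,  -0.61-0.00j]]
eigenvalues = [(3.78+0j), (-3.11+0j), (1.77+0j), (-0.32+2.05j), (-0.32-2.05j)]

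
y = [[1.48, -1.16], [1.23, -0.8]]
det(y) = 0.24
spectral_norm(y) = 2.38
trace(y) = 0.68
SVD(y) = [[-0.79, -0.61], [-0.61, 0.79]] @ diag([2.3829642143848146, 0.10188990608181708]) @ [[-0.81, 0.59], [0.59, 0.81]]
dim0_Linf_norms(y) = [1.48, 1.16]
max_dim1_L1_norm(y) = 2.64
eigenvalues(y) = [(0.34+0.36j), (0.34-0.36j)]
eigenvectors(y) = [[(0.66+0.21j), 0.66-0.21j],[(0.72+0j), 0.72-0.00j]]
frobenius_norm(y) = 2.39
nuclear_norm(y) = 2.48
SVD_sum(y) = [[1.52, -1.11],[1.18, -0.86]] + [[-0.04, -0.05], [0.05, 0.06]]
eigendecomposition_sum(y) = [[(0.74-0.37j), (-0.58+0.55j)],[0.62-0.59j, -0.40+0.72j]] + [[(0.74+0.37j), -0.58-0.55j], [(0.62+0.59j), (-0.4-0.72j)]]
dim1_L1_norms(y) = [2.64, 2.03]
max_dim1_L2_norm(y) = 1.88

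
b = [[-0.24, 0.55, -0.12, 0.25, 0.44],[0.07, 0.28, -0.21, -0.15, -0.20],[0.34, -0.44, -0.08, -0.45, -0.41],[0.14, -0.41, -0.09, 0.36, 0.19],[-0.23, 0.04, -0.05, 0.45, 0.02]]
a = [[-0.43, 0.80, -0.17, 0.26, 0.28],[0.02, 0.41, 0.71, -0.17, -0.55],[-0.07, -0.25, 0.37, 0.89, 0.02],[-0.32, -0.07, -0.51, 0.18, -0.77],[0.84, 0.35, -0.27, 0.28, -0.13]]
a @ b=[[0.07, -0.03, -0.14, 0.07, -0.22],  [0.37, -0.14, -0.1, -0.68, -0.41],  [0.25, -0.64, -0.05, 0.18, 0.04],  [0.10, -0.08, 0.12, -0.12, 0.10],  [-0.2, 0.56, -0.17, 0.32, 0.46]]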